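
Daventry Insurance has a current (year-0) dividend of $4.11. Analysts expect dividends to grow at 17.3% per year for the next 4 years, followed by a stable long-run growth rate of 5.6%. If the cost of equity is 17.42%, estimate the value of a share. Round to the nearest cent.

Two-stage DDM. Project D₁…D_4 at 0.173, terminal growth 0.056, discount at r = 0.1742.
D_1 = 4.8210
D_2 = 5.6551
D_3 = 6.6334
D_4 = 7.7810
Terminal value at t=4: TV = D_5/(r−g) = 8.2167/(0.1742−0.056) = 69.5153
P₀ = 4.8210/(1+0.1742)^1 + 5.6551/(1+0.1742)^2 + 6.6334/(1+0.1742)^3 + 7.7810/(1+0.1742)^4 + 69.5153/(1+0.1742)^4 = 52.9669

$52.97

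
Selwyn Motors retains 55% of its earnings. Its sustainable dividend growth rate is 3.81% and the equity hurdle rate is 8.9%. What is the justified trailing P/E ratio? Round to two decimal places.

Payout ratio b = 1 − 0.55 = 0.45.
Justified trailing P/E = b(1+g)/(r−g) = 0.45×(1+0.0381)/(0.089−0.0381) = 9.1777

9.18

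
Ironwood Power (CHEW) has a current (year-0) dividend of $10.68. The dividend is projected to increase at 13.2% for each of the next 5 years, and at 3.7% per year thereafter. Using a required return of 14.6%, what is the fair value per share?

Two-stage DDM. Project D₁…D_5 at 0.132, terminal growth 0.037, discount at r = 0.146.
D_1 = 12.0898
D_2 = 13.6856
D_3 = 15.4921
D_4 = 17.5371
D_5 = 19.8520
Terminal value at t=5: TV = D_6/(r−g) = 20.5865/(0.146−0.037) = 188.8668
P₀ = 12.0898/(1+0.146)^1 + 13.6856/(1+0.146)^2 + 15.4921/(1+0.146)^3 + 17.5371/(1+0.146)^4 + 19.8520/(1+0.146)^5 + 188.8668/(1+0.146)^5 = 147.0249

$147.02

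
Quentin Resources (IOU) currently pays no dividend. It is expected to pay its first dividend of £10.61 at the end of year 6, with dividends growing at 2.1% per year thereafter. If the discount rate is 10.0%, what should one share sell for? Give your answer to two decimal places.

Deferred-dividend DDM. At t=5 the remaining stream is a growing perpetuity with first payment D_6 = 10.61.
V_5 = D_6/(r−g) = 10.61/(0.1−0.021) = 134.3038
P₀ = V_5/(1+r)^5 = 134.3038/(1+0.1)^5 = 83.3921

£83.39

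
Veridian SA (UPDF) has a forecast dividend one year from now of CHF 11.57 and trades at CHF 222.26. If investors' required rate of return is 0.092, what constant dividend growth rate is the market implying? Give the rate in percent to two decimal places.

3.99%

From P₀ = D₁/(r − g), the implied growth is g = r − D₁/P₀.
g = 0.092 − 11.57/222.26 = 0.092 − 0.05206 = 0.03994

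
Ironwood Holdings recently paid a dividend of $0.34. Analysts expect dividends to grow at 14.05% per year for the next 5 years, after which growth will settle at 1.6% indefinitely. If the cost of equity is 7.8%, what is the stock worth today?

Two-stage DDM. Project D₁…D_5 at 0.1405, terminal growth 0.016, discount at r = 0.078.
D_1 = 0.3878
D_2 = 0.4423
D_3 = 0.5044
D_4 = 0.5753
D_5 = 0.6561
Terminal value at t=5: TV = D_6/(r−g) = 0.6666/(0.078−0.016) = 10.7512
P₀ = 0.3878/(1+0.078)^1 + 0.4423/(1+0.078)^2 + 0.5044/(1+0.078)^3 + 0.5753/(1+0.078)^4 + 0.6561/(1+0.078)^5 + 10.7512/(1+0.078)^5 = 9.4048

$9.40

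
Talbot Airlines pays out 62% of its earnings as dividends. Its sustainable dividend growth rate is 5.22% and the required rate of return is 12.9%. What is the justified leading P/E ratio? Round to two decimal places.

8.07

Justified leading P/E = b/(r−g) = 0.62/(0.129−0.0522) = 8.0729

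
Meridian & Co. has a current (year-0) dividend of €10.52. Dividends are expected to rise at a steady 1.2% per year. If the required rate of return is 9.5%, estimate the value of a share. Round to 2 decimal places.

€128.27

Gordon growth model: P₀ = D₁/(r − g). D₁ = 10.52 × (1 + 0.012) = 10.6462.
P₀ = 10.6462 / (0.095 − 0.012) = 10.6462 / 0.083 = 128.2680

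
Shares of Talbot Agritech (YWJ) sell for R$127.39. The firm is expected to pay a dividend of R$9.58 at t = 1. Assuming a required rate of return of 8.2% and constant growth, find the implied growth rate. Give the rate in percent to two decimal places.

0.68%

From P₀ = D₁/(r − g), the implied growth is g = r − D₁/P₀.
g = 0.082 − 9.58/127.39 = 0.082 − 0.07520 = 0.00680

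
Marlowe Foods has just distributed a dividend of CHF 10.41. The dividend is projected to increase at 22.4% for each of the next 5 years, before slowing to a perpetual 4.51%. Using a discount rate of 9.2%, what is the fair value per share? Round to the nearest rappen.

CHF 484.68

Two-stage DDM. Project D₁…D_5 at 0.224, terminal growth 0.0451, discount at r = 0.092.
D_1 = 12.7418
D_2 = 15.5960
D_3 = 19.0895
D_4 = 23.3656
D_5 = 28.5995
Terminal value at t=5: TV = D_6/(r−g) = 29.8893/(0.092−0.0451) = 637.2984
P₀ = 12.7418/(1+0.092)^1 + 15.5960/(1+0.092)^2 + 19.0895/(1+0.092)^3 + 23.3656/(1+0.092)^4 + 28.5995/(1+0.092)^5 + 637.2984/(1+0.092)^5 = 484.6779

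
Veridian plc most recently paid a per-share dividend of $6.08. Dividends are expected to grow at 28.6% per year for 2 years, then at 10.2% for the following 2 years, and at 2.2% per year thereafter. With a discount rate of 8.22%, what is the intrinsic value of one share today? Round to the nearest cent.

Three-stage DDM. Project D₁…D_4; terminal Gordon value at t=4 with g = 0.022; discount at r = 0.0822.
D_1 = 7.8189
D_2 = 10.0551
D_3 = 11.0807
D_4 = 12.2109
TV_4 = 12.4796/(0.0822−0.022) = 207.3018
P₀ = Σ Dₜ/(1+r)ᵗ + TV_4/(1+r)^4 = 184.5937

$184.59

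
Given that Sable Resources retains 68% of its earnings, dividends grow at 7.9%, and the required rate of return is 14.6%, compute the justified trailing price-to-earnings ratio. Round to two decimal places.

Payout ratio b = 1 − 0.68 = 0.32.
Justified trailing P/E = b(1+g)/(r−g) = 0.32×(1+0.079)/(0.146−0.079) = 5.1534

5.15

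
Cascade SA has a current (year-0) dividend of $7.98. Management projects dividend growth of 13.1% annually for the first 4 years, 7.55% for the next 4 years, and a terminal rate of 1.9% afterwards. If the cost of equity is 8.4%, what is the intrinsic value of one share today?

Three-stage DDM. Project D₁…D_8; terminal Gordon value at t=8 with g = 0.019; discount at r = 0.084.
D_1 = 9.0254
D_2 = 10.2077
D_3 = 11.5449
D_4 = 13.0573
D_5 = 14.0431
D_6 = 15.1034
D_7 = 16.2437
D_8 = 17.4701
TV_8 = 17.8020/(0.084−0.019) = 273.8771
P₀ = Σ Dₜ/(1+r)ᵗ + TV_8/(1+r)^8 = 216.2793

$216.28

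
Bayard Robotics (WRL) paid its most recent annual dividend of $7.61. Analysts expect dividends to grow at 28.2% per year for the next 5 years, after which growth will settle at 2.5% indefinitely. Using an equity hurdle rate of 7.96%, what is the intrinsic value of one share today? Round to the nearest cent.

$402.93

Two-stage DDM. Project D₁…D_5 at 0.282, terminal growth 0.025, discount at r = 0.0796.
D_1 = 9.7560
D_2 = 12.5072
D_3 = 16.0343
D_4 = 20.5559
D_5 = 26.3527
Terminal value at t=5: TV = D_6/(r−g) = 27.0115/(0.0796−0.025) = 494.7161
P₀ = 9.7560/(1+0.0796)^1 + 12.5072/(1+0.0796)^2 + 16.0343/(1+0.0796)^3 + 20.5559/(1+0.0796)^4 + 26.3527/(1+0.0796)^5 + 494.7161/(1+0.0796)^5 = 402.9299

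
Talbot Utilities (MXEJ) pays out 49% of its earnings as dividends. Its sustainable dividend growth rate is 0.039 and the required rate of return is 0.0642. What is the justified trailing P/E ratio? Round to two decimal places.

20.20

Justified trailing P/E = b(1+g)/(r−g) = 0.49×(1+0.039)/(0.0642−0.039) = 20.2028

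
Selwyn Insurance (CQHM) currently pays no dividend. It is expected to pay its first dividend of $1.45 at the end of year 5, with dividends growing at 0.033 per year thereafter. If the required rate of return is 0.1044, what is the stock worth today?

Deferred-dividend DDM. At t=4 the remaining stream is a growing perpetuity with first payment D_5 = 1.45.
V_4 = D_5/(r−g) = 1.45/(0.1044−0.033) = 20.3081
P₀ = V_4/(1+r)^4 = 20.3081/(1+0.1044)^4 = 13.6510

$13.65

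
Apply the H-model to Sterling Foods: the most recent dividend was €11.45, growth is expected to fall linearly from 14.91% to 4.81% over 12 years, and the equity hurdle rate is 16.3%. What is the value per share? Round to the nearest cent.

€164.83

H-model: P₀ = D₀[(1+g_L) + H(g_S−g_L)]/(r−g_L), with H = 12/2 = 6.
P₀ = 11.45 × [(1+0.0481) + 6×(0.1491−0.0481)] / (0.163−0.0481)
   = 11.45 × 1.6541 / 0.1149 = 164.8342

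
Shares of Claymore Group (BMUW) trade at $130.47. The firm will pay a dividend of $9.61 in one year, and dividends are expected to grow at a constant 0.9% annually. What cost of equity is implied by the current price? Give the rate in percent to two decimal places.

Rearranging the constant-growth DDM: r = D₁/P₀ + g.
r = 9.6100 / 130.47 + 0.009 = 0.07366 + 0.009 = 0.08266

8.27%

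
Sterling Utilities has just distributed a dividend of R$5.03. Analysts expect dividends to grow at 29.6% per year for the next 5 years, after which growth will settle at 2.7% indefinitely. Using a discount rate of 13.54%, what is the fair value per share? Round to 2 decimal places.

Two-stage DDM. Project D₁…D_5 at 0.296, terminal growth 0.027, discount at r = 0.1354.
D_1 = 6.5189
D_2 = 8.4485
D_3 = 10.9492
D_4 = 14.1902
D_5 = 18.3905
Terminal value at t=5: TV = D_6/(r−g) = 18.8870/(0.1354−0.027) = 174.2345
P₀ = 6.5189/(1+0.1354)^1 + 8.4485/(1+0.1354)^2 + 10.9492/(1+0.1354)^3 + 14.1902/(1+0.1354)^4 + 18.3905/(1+0.1354)^5 + 174.2345/(1+0.1354)^5 = 130.4009

R$130.40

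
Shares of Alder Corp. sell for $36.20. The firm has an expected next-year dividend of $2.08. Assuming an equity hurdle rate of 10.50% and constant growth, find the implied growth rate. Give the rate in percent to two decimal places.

4.75%

From P₀ = D₁/(r − g), the implied growth is g = r − D₁/P₀.
g = 0.105 − 2.08/36.20 = 0.105 − 0.05746 = 0.04754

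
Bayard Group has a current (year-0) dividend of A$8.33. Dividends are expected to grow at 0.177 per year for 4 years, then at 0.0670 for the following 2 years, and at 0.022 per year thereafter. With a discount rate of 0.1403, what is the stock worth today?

Three-stage DDM. Project D₁…D_6; terminal Gordon value at t=6 with g = 0.022; discount at r = 0.1403.
D_1 = 9.8044
D_2 = 11.5398
D_3 = 13.5823
D_4 = 15.9864
D_5 = 17.0575
D_6 = 18.2003
TV_6 = 18.6008/(0.1403−0.022) = 157.2338
P₀ = Σ Dₜ/(1+r)ᵗ + TV_6/(1+r)^6 = 124.7355

A$124.74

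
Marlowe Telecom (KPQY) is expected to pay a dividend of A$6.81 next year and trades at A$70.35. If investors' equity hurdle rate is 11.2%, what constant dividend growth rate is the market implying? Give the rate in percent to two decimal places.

From P₀ = D₁/(r − g), the implied growth is g = r − D₁/P₀.
g = 0.112 − 6.81/70.35 = 0.112 − 0.09680 = 0.01520

1.52%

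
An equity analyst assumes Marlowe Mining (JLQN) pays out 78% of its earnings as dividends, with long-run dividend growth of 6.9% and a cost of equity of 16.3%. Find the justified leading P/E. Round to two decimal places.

Justified leading P/E = b/(r−g) = 0.78/(0.163−0.069) = 8.2979

8.30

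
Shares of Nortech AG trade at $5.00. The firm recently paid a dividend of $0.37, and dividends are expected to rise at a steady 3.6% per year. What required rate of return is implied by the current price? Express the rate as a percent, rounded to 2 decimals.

11.27%

Rearranging the constant-growth DDM: r = D₁/P₀ + g.
D₁ = 0.37 × (1 + 0.036) = 0.3833.
r = 0.3833 / 5.00 + 0.036 = 0.07666 + 0.036 = 0.11266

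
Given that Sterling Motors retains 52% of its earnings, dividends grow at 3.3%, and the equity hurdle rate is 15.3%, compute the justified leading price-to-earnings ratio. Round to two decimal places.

4.00

Payout ratio b = 1 − 0.52 = 0.48.
Justified leading P/E = b/(r−g) = 0.48/(0.153−0.033) = 4.0000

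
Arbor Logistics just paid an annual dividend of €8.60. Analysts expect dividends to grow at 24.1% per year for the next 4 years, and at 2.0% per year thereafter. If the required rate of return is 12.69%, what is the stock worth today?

Two-stage DDM. Project D₁…D_4 at 0.241, terminal growth 0.02, discount at r = 0.1269.
D_1 = 10.6726
D_2 = 13.2447
D_3 = 16.4367
D_4 = 20.3979
Terminal value at t=4: TV = D_5/(r−g) = 20.8059/(0.1269−0.02) = 194.6292
P₀ = 10.6726/(1+0.1269)^1 + 13.2447/(1+0.1269)^2 + 16.4367/(1+0.1269)^3 + 20.3979/(1+0.1269)^4 + 194.6292/(1+0.1269)^4 = 164.7235

€164.72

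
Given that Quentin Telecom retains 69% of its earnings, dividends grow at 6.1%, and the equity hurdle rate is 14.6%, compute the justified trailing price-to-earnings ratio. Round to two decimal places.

3.87

Payout ratio b = 1 − 0.69 = 0.31.
Justified trailing P/E = b(1+g)/(r−g) = 0.31×(1+0.061)/(0.146−0.061) = 3.8695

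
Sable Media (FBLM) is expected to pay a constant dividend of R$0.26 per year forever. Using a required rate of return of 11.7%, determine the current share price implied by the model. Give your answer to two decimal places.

Zero-growth DDM (perpetuity): P₀ = D/r = 0.26 / 0.117 = 2.2222

R$2.22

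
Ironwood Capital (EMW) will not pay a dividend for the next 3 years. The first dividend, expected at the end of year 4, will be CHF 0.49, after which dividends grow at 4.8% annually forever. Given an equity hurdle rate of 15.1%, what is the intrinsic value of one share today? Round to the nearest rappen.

CHF 3.12

Deferred-dividend DDM. At t=3 the remaining stream is a growing perpetuity with first payment D_4 = 0.49.
V_3 = D_4/(r−g) = 0.49/(0.151−0.048) = 4.7573
P₀ = V_3/(1+r)^3 = 4.7573/(1+0.151)^3 = 3.1198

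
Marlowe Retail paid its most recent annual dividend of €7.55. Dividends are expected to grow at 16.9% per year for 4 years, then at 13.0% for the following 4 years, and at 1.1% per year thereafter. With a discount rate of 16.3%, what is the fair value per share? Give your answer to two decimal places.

Three-stage DDM. Project D₁…D_8; terminal Gordon value at t=8 with g = 0.011; discount at r = 0.163.
D_1 = 8.8260
D_2 = 10.3175
D_3 = 12.0612
D_4 = 14.0995
D_5 = 15.9325
D_6 = 18.0037
D_7 = 20.3442
D_8 = 22.9889
TV_8 = 23.2418/(0.163−0.011) = 152.9066
P₀ = Σ Dₜ/(1+r)ᵗ + TV_8/(1+r)^8 = 104.9805

€104.98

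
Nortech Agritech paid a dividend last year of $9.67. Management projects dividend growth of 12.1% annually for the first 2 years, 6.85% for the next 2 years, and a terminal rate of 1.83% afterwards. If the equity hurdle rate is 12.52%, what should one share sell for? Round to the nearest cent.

Three-stage DDM. Project D₁…D_4; terminal Gordon value at t=4 with g = 0.0183; discount at r = 0.1252.
D_1 = 10.8401
D_2 = 12.1517
D_3 = 12.9841
D_4 = 13.8735
TV_4 = 14.1274/(0.1252−0.0183) = 132.1554
P₀ = Σ Dₜ/(1+r)ᵗ + TV_4/(1+r)^4 = 119.4465

$119.45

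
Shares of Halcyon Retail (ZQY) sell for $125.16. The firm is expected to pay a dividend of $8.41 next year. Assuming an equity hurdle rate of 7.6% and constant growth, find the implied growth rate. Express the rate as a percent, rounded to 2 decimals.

0.88%

From P₀ = D₁/(r − g), the implied growth is g = r − D₁/P₀.
g = 0.076 − 8.41/125.16 = 0.076 − 0.06719 = 0.00881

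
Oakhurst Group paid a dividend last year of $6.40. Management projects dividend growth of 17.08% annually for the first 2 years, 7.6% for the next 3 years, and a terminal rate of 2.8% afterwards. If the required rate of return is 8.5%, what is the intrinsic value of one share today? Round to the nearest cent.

Three-stage DDM. Project D₁…D_5; terminal Gordon value at t=5 with g = 0.028; discount at r = 0.085.
D_1 = 7.4931
D_2 = 8.7729
D_3 = 9.4397
D_4 = 10.1571
D_5 = 10.9290
TV_5 = 11.2351/(0.085−0.028) = 197.1063
P₀ = Σ Dₜ/(1+r)ᵗ + TV_5/(1+r)^5 = 167.4308

$167.43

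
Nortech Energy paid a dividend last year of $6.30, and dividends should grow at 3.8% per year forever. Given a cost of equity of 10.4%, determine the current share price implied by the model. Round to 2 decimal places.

$99.08

Gordon growth model: P₀ = D₁/(r − g). D₁ = 6.30 × (1 + 0.038) = 6.5394.
P₀ = 6.5394 / (0.104 − 0.038) = 6.5394 / 0.066 = 99.0818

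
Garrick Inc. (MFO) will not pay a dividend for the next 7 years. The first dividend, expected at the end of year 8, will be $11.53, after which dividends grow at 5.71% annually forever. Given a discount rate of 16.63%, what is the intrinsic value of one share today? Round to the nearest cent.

Deferred-dividend DDM. At t=7 the remaining stream is a growing perpetuity with first payment D_8 = 11.53.
V_7 = D_8/(r−g) = 11.53/(0.1663−0.0571) = 105.5861
P₀ = V_7/(1+r)^7 = 105.5861/(1+0.1663)^7 = 35.9695

$35.97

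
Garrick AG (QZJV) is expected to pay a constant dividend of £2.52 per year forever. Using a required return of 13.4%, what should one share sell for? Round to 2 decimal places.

Zero-growth DDM (perpetuity): P₀ = D/r = 2.52 / 0.134 = 18.8060

£18.81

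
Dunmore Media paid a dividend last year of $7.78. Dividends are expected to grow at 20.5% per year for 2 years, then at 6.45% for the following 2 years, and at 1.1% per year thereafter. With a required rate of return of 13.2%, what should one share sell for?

$98.32

Three-stage DDM. Project D₁…D_4; terminal Gordon value at t=4 with g = 0.011; discount at r = 0.132.
D_1 = 9.3749
D_2 = 11.2968
D_3 = 12.0254
D_4 = 12.8010
TV_4 = 12.9418/(0.132−0.011) = 106.9574
P₀ = Σ Dₜ/(1+r)ᵗ + TV_4/(1+r)^4 = 98.3200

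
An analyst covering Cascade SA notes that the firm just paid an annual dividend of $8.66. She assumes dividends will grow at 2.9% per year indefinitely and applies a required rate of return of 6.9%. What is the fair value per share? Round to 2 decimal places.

$222.78

Gordon growth model: P₀ = D₁/(r − g). D₁ = 8.66 × (1 + 0.029) = 8.9111.
P₀ = 8.9111 / (0.069 − 0.029) = 8.9111 / 0.04 = 222.7785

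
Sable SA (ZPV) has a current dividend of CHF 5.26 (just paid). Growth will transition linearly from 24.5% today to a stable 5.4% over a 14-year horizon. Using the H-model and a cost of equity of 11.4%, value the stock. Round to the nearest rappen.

H-model: P₀ = D₀[(1+g_L) + H(g_S−g_L)]/(r−g_L), with H = 14/2 = 7.
P₀ = 5.26 × [(1+0.054) + 7×(0.245−0.054)] / (0.114−0.054)
   = 5.26 × 2.3910 / 0.06 = 209.6110

CHF 209.61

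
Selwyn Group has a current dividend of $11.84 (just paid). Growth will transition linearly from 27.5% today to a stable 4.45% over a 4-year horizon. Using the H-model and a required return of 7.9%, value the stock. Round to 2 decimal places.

$516.67

H-model: P₀ = D₀[(1+g_L) + H(g_S−g_L)]/(r−g_L), with H = 4/2 = 2.
P₀ = 11.84 × [(1+0.0445) + 2×(0.275−0.0445)] / (0.079−0.0445)
   = 11.84 × 1.5055 / 0.0345 = 516.6701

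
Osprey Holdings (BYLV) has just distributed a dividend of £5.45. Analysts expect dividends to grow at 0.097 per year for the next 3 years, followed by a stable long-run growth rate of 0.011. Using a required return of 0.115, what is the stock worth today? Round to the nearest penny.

Two-stage DDM. Project D₁…D_3 at 0.097, terminal growth 0.011, discount at r = 0.115.
D_1 = 5.9787
D_2 = 6.5586
D_3 = 7.1948
Terminal value at t=3: TV = D_4/(r−g) = 7.2739/(0.115−0.011) = 69.9414
P₀ = 5.9787/(1+0.115)^1 + 6.5586/(1+0.115)^2 + 7.1948/(1+0.115)^3 + 69.9414/(1+0.115)^3 = 66.2834

£66.28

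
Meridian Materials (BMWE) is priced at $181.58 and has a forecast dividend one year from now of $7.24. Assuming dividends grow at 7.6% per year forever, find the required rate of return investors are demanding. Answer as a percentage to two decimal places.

11.59%

Rearranging the constant-growth DDM: r = D₁/P₀ + g.
r = 7.2400 / 181.58 + 0.076 = 0.03987 + 0.076 = 0.11587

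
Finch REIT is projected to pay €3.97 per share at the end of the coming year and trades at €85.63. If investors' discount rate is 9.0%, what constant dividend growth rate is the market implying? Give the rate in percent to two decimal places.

4.36%

From P₀ = D₁/(r − g), the implied growth is g = r − D₁/P₀.
g = 0.09 − 3.97/85.63 = 0.09 − 0.04636 = 0.04364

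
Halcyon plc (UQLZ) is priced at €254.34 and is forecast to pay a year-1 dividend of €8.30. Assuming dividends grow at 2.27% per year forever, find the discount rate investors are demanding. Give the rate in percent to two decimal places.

Rearranging the constant-growth DDM: r = D₁/P₀ + g.
r = 8.3000 / 254.34 + 0.0227 = 0.03263 + 0.0227 = 0.05533

5.53%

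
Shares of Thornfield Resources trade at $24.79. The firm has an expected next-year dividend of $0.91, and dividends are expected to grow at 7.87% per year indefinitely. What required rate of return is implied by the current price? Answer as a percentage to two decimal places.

Rearranging the constant-growth DDM: r = D₁/P₀ + g.
r = 0.9100 / 24.79 + 0.0787 = 0.03671 + 0.0787 = 0.11541

11.54%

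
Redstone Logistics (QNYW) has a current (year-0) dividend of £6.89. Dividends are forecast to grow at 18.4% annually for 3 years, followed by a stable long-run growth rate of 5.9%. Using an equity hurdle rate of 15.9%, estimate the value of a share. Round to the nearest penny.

£99.36

Two-stage DDM. Project D₁…D_3 at 0.184, terminal growth 0.059, discount at r = 0.159.
D_1 = 8.1578
D_2 = 9.6588
D_3 = 11.4360
Terminal value at t=3: TV = D_4/(r−g) = 12.1107/(0.159−0.059) = 121.1073
P₀ = 8.1578/(1+0.159)^1 + 9.6588/(1+0.159)^2 + 11.4360/(1+0.159)^3 + 121.1073/(1+0.159)^3 = 99.3639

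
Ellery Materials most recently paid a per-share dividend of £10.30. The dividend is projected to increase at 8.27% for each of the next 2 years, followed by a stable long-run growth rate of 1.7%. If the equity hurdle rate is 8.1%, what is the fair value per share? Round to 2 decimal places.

£184.84

Two-stage DDM. Project D₁…D_2 at 0.0827, terminal growth 0.017, discount at r = 0.081.
D_1 = 11.1518
D_2 = 12.0741
Terminal value at t=2: TV = D_3/(r−g) = 12.2793/(0.081−0.017) = 191.8644
P₀ = 11.1518/(1+0.081)^1 + 12.0741/(1+0.081)^2 + 191.8644/(1+0.081)^2 = 184.8373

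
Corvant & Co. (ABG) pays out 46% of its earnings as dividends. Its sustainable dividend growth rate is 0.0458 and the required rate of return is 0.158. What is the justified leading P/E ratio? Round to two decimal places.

Justified leading P/E = b/(r−g) = 0.46/(0.158−0.0458) = 4.0998

4.10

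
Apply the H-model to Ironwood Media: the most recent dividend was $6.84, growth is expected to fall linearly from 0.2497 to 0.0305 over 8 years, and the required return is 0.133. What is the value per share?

$127.28

H-model: P₀ = D₀[(1+g_L) + H(g_S−g_L)]/(r−g_L), with H = 8/2 = 4.
P₀ = 6.84 × [(1+0.0305) + 4×(0.2497−0.0305)] / (0.133−0.0305)
   = 6.84 × 1.9073 / 0.1025 = 127.2774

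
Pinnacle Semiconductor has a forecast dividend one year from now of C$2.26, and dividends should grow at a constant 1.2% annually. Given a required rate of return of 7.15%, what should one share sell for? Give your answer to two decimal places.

C$37.98

Gordon growth model: P₀ = D₁/(r − g), with D₁ = 2.26 given directly.
P₀ = 2.2600 / (0.0715 − 0.012) = 2.2600 / 0.0595 = 37.9832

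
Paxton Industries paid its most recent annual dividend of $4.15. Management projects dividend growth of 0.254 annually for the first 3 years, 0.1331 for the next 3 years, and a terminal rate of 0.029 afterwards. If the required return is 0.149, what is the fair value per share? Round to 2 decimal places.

$74.97

Three-stage DDM. Project D₁…D_6; terminal Gordon value at t=6 with g = 0.029; discount at r = 0.149.
D_1 = 5.2041
D_2 = 6.5259
D_3 = 8.1835
D_4 = 9.2728
D_5 = 10.5070
D_6 = 11.9054
TV_6 = 12.2507/(0.149−0.029) = 102.0891
P₀ = Σ Dₜ/(1+r)ᵗ + TV_6/(1+r)^6 = 74.9750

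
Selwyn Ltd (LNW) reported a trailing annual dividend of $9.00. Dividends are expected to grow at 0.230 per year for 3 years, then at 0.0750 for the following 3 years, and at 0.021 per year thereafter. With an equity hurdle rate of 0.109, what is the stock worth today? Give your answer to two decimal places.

$197.72

Three-stage DDM. Project D₁…D_6; terminal Gordon value at t=6 with g = 0.021; discount at r = 0.109.
D_1 = 11.0700
D_2 = 13.6161
D_3 = 16.7478
D_4 = 18.0039
D_5 = 19.3542
D_6 = 20.8057
TV_6 = 21.2427/(0.109−0.021) = 241.3939
P₀ = Σ Dₜ/(1+r)ᵗ + TV_6/(1+r)^6 = 197.7150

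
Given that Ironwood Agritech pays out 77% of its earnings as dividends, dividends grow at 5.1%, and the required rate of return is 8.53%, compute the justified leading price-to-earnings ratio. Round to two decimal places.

Justified leading P/E = b/(r−g) = 0.77/(0.0853−0.051) = 22.4490

22.45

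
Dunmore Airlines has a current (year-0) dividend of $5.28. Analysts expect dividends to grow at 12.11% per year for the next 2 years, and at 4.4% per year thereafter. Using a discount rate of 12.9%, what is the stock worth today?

Two-stage DDM. Project D₁…D_2 at 0.1211, terminal growth 0.044, discount at r = 0.129.
D_1 = 5.9194
D_2 = 6.6362
Terminal value at t=2: TV = D_3/(r−g) = 6.9282/(0.129−0.044) = 81.5087
P₀ = 5.9194/(1+0.129)^1 + 6.6362/(1+0.129)^2 + 81.5087/(1+0.129)^2 = 74.3959

$74.40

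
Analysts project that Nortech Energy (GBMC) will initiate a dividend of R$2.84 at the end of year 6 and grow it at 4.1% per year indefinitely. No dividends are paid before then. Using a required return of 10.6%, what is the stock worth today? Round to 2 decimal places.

Deferred-dividend DDM. At t=5 the remaining stream is a growing perpetuity with first payment D_6 = 2.84.
V_5 = D_6/(r−g) = 2.84/(0.106−0.041) = 43.6923
P₀ = V_5/(1+r)^5 = 43.6923/(1+0.106)^5 = 26.4015

R$26.40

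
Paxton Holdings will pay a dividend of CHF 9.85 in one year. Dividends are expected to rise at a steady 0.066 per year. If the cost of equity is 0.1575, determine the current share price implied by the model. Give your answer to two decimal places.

Gordon growth model: P₀ = D₁/(r − g), with D₁ = 9.85 given directly.
P₀ = 9.8500 / (0.1575 − 0.066) = 9.8500 / 0.0915 = 107.6503

CHF 107.65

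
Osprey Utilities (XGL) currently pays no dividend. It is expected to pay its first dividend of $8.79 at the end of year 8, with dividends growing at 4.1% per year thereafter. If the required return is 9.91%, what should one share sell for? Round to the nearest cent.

$78.08

Deferred-dividend DDM. At t=7 the remaining stream is a growing perpetuity with first payment D_8 = 8.79.
V_7 = D_8/(r−g) = 8.79/(0.0991−0.041) = 151.2909
P₀ = V_7/(1+r)^7 = 151.2909/(1+0.0991)^7 = 78.0822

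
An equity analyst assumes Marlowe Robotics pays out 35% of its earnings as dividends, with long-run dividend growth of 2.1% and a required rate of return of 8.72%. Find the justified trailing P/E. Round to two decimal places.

Justified trailing P/E = b(1+g)/(r−g) = 0.35×(1+0.021)/(0.0872−0.021) = 5.3980

5.40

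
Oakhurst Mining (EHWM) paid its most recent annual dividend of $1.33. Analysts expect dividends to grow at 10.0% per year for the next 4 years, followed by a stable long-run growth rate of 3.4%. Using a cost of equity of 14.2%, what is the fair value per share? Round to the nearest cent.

Two-stage DDM. Project D₁…D_4 at 0.1, terminal growth 0.034, discount at r = 0.142.
D_1 = 1.4630
D_2 = 1.6093
D_3 = 1.7702
D_4 = 1.9473
Terminal value at t=4: TV = D_5/(r−g) = 2.0135/(0.142−0.034) = 18.6431
P₀ = 1.4630/(1+0.142)^1 + 1.6093/(1+0.142)^2 + 1.7702/(1+0.142)^3 + 1.9473/(1+0.142)^4 + 18.6431/(1+0.142)^4 = 15.8096

$15.81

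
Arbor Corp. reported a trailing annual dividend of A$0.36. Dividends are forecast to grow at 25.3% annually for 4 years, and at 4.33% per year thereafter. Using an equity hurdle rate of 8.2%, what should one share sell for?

A$19.56

Two-stage DDM. Project D₁…D_4 at 0.253, terminal growth 0.0433, discount at r = 0.082.
D_1 = 0.4511
D_2 = 0.5652
D_3 = 0.7082
D_4 = 0.8874
Terminal value at t=4: TV = D_5/(r−g) = 0.9258/(0.082−0.0433) = 23.9224
P₀ = 0.4511/(1+0.082)^1 + 0.5652/(1+0.082)^2 + 0.7082/(1+0.082)^3 + 0.8874/(1+0.082)^4 + 23.9224/(1+0.082)^4 = 19.5602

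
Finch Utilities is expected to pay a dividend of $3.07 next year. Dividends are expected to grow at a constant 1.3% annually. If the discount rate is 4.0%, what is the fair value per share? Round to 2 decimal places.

Gordon growth model: P₀ = D₁/(r − g), with D₁ = 3.07 given directly.
P₀ = 3.0700 / (0.04 − 0.013) = 3.0700 / 0.027 = 113.7037

$113.70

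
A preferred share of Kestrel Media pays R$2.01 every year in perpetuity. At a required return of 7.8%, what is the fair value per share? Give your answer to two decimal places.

R$25.77

Zero-growth DDM (perpetuity): P₀ = D/r = 2.01 / 0.078 = 25.7692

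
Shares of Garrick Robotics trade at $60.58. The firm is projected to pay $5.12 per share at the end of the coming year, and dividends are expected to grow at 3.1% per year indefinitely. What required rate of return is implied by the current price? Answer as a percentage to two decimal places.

11.55%

Rearranging the constant-growth DDM: r = D₁/P₀ + g.
r = 5.1200 / 60.58 + 0.031 = 0.08452 + 0.031 = 0.11552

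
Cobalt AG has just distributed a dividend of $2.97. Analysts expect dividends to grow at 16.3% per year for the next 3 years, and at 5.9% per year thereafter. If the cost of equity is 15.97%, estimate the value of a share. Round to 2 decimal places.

$40.46

Two-stage DDM. Project D₁…D_3 at 0.163, terminal growth 0.059, discount at r = 0.1597.
D_1 = 3.4541
D_2 = 4.0171
D_3 = 4.6719
Terminal value at t=3: TV = D_4/(r−g) = 4.9476/(0.1597−0.059) = 49.1317
P₀ = 3.4541/(1+0.1597)^1 + 4.0171/(1+0.1597)^2 + 4.6719/(1+0.1597)^3 + 49.1317/(1+0.1597)^3 = 40.4619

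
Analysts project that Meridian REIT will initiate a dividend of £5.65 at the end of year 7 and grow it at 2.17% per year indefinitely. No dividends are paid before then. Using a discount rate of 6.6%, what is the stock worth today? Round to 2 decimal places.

Deferred-dividend DDM. At t=6 the remaining stream is a growing perpetuity with first payment D_7 = 5.65.
V_6 = D_7/(r−g) = 5.65/(0.066−0.0217) = 127.5395
P₀ = V_6/(1+r)^6 = 127.5395/(1+0.066)^6 = 86.9164

£86.92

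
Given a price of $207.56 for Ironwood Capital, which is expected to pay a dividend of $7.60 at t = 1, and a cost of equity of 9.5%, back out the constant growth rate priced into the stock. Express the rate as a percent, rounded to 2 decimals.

From P₀ = D₁/(r − g), the implied growth is g = r − D₁/P₀.
g = 0.095 − 7.60/207.56 = 0.095 − 0.03662 = 0.05838

5.84%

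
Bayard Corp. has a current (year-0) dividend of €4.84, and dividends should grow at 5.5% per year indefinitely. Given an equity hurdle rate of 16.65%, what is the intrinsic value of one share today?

Gordon growth model: P₀ = D₁/(r − g). D₁ = 4.84 × (1 + 0.055) = 5.1062.
P₀ = 5.1062 / (0.1665 − 0.055) = 5.1062 / 0.1115 = 45.7955

€45.80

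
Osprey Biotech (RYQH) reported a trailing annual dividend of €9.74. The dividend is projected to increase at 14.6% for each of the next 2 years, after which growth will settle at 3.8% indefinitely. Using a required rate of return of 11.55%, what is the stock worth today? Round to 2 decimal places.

Two-stage DDM. Project D₁…D_2 at 0.146, terminal growth 0.038, discount at r = 0.1155.
D_1 = 11.1620
D_2 = 12.7917
Terminal value at t=2: TV = D_3/(r−g) = 13.2778/(0.1155−0.038) = 171.3262
P₀ = 11.1620/(1+0.1155)^1 + 12.7917/(1+0.1155)^2 + 171.3262/(1+0.1155)^2 = 157.9706

€157.97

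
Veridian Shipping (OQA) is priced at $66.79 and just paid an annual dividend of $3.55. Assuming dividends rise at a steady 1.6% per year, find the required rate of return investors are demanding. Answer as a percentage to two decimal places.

7.00%

Rearranging the constant-growth DDM: r = D₁/P₀ + g.
D₁ = 3.55 × (1 + 0.016) = 3.6068.
r = 3.6068 / 66.79 + 0.016 = 0.05400 + 0.016 = 0.07000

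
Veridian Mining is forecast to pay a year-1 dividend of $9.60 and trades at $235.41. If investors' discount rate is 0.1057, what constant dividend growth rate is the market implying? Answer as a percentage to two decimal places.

From P₀ = D₁/(r − g), the implied growth is g = r − D₁/P₀.
g = 0.1057 − 9.60/235.41 = 0.1057 − 0.04078 = 0.06492

6.49%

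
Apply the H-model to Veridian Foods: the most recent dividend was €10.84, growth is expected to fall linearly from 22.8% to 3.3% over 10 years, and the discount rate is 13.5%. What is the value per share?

H-model: P₀ = D₀[(1+g_L) + H(g_S−g_L)]/(r−g_L), with H = 10/2 = 5.
P₀ = 10.84 × [(1+0.033) + 5×(0.228−0.033)] / (0.135−0.033)
   = 10.84 × 2.0080 / 0.102 = 213.3992

€213.40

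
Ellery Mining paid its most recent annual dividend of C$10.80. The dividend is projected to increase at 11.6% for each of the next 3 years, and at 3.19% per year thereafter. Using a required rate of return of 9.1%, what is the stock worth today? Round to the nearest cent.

Two-stage DDM. Project D₁…D_3 at 0.116, terminal growth 0.0319, discount at r = 0.091.
D_1 = 12.0528
D_2 = 13.4509
D_3 = 15.0112
Terminal value at t=3: TV = D_4/(r−g) = 15.4901/(0.091−0.0319) = 262.0997
P₀ = 12.0528/(1+0.091)^1 + 13.4509/(1+0.091)^2 + 15.0112/(1+0.091)^3 + 262.0997/(1+0.091)^3 = 235.7407

C$235.74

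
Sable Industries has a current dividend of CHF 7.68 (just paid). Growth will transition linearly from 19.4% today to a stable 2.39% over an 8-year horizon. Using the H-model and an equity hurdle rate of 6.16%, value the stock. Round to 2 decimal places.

H-model: P₀ = D₀[(1+g_L) + H(g_S−g_L)]/(r−g_L), with H = 8/2 = 4.
P₀ = 7.68 × [(1+0.0239) + 4×(0.194−0.0239)] / (0.0616−0.0239)
   = 7.68 × 1.7043 / 0.0377 = 347.1890

CHF 347.19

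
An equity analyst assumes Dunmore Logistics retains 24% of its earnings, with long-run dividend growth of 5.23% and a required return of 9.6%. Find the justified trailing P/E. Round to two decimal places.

Payout ratio b = 1 − 0.24 = 0.76.
Justified trailing P/E = b(1+g)/(r−g) = 0.76×(1+0.0523)/(0.096−0.0523) = 18.3009

18.30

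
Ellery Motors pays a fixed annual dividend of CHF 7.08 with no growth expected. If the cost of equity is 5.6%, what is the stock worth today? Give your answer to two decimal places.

CHF 126.43

Zero-growth DDM (perpetuity): P₀ = D/r = 7.08 / 0.056 = 126.4286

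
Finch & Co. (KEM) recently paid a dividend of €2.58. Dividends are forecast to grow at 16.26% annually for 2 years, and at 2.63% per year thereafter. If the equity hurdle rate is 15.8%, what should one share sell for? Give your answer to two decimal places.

Two-stage DDM. Project D₁…D_2 at 0.1626, terminal growth 0.0263, discount at r = 0.158.
D_1 = 2.9995
D_2 = 3.4872
Terminal value at t=2: TV = D_3/(r−g) = 3.5789/(0.158−0.0263) = 27.1750
P₀ = 2.9995/(1+0.158)^1 + 3.4872/(1+0.158)^2 + 27.1750/(1+0.158)^2 = 25.4560

€25.46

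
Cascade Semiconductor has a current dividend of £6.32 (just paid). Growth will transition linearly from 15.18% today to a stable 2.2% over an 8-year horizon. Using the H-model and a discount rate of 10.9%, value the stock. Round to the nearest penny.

H-model: P₀ = D₀[(1+g_L) + H(g_S−g_L)]/(r−g_L), with H = 8/2 = 4.
P₀ = 6.32 × [(1+0.022) + 4×(0.1518−0.022)] / (0.109−0.022)
   = 6.32 × 1.5412 / 0.087 = 111.9584

£111.96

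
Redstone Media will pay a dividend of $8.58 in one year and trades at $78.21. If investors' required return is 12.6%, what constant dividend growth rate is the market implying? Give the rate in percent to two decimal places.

From P₀ = D₁/(r − g), the implied growth is g = r − D₁/P₀.
g = 0.126 − 8.58/78.21 = 0.126 − 0.10970 = 0.01630

1.63%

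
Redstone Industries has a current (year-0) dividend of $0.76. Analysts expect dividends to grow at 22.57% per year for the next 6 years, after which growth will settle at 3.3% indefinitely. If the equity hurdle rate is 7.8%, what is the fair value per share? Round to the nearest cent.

Two-stage DDM. Project D₁…D_6 at 0.2257, terminal growth 0.033, discount at r = 0.078.
D_1 = 0.9315
D_2 = 1.1418
D_3 = 1.3995
D_4 = 1.7153
D_5 = 2.1025
D_6 = 2.5770
Terminal value at t=6: TV = D_7/(r−g) = 2.6621/(0.078−0.033) = 59.1571
P₀ = 0.9315/(1+0.078)^1 + 1.1418/(1+0.078)^2 + 1.3995/(1+0.078)^3 + 1.7153/(1+0.078)^4 + 2.1025/(1+0.078)^5 + 2.5770/(1+0.078)^6 + 59.1571/(1+0.078)^6 = 45.0163

$45.02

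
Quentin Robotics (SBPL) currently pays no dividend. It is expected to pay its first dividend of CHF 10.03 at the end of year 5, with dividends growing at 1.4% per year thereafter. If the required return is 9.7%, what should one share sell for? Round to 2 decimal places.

CHF 83.44

Deferred-dividend DDM. At t=4 the remaining stream is a growing perpetuity with first payment D_5 = 10.03.
V_4 = D_5/(r−g) = 10.03/(0.097−0.014) = 120.8434
P₀ = V_4/(1+r)^4 = 120.8434/(1+0.097)^4 = 83.4442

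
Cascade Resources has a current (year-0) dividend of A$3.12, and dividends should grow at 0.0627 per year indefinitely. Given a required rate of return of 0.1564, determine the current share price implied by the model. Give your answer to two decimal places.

Gordon growth model: P₀ = D₁/(r − g). D₁ = 3.12 × (1 + 0.0627) = 3.3156.
P₀ = 3.3156 / (0.1564 − 0.0627) = 3.3156 / 0.0937 = 35.3855

A$35.39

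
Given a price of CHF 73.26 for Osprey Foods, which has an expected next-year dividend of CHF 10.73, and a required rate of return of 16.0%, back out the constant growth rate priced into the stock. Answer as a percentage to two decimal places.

From P₀ = D₁/(r − g), the implied growth is g = r − D₁/P₀.
g = 0.16 − 10.73/73.26 = 0.16 − 0.14646 = 0.01354

1.35%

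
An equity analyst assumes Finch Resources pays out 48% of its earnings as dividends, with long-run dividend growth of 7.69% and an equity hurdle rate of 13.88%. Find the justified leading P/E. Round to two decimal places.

7.75

Justified leading P/E = b/(r−g) = 0.48/(0.1388−0.0769) = 7.7544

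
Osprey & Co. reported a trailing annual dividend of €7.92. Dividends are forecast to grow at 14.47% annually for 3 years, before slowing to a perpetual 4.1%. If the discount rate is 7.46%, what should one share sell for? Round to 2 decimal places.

Two-stage DDM. Project D₁…D_3 at 0.1447, terminal growth 0.041, discount at r = 0.0746.
D_1 = 9.0660
D_2 = 10.3779
D_3 = 11.8796
Terminal value at t=3: TV = D_4/(r−g) = 12.3666/(0.0746−0.041) = 368.0541
P₀ = 9.0660/(1+0.0746)^1 + 10.3779/(1+0.0746)^2 + 11.8796/(1+0.0746)^3 + 368.0541/(1+0.0746)^3 = 323.5969

€323.60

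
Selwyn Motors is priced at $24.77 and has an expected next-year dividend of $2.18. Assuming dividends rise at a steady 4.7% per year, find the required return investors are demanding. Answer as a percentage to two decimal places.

13.50%

Rearranging the constant-growth DDM: r = D₁/P₀ + g.
r = 2.1800 / 24.77 + 0.047 = 0.08801 + 0.047 = 0.13501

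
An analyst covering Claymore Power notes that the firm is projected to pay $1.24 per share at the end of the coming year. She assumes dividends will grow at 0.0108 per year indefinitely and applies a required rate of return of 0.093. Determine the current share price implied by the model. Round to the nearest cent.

$15.09

Gordon growth model: P₀ = D₁/(r − g), with D₁ = 1.24 given directly.
P₀ = 1.2400 / (0.093 − 0.0108) = 1.2400 / 0.0822 = 15.0852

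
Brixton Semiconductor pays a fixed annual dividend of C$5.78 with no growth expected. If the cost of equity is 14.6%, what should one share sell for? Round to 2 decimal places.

C$39.59

Zero-growth DDM (perpetuity): P₀ = D/r = 5.78 / 0.146 = 39.5890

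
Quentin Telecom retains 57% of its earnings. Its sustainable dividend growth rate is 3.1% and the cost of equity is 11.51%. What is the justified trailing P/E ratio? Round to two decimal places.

5.27

Payout ratio b = 1 − 0.57 = 0.43.
Justified trailing P/E = b(1+g)/(r−g) = 0.43×(1+0.031)/(0.1151−0.031) = 5.2715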